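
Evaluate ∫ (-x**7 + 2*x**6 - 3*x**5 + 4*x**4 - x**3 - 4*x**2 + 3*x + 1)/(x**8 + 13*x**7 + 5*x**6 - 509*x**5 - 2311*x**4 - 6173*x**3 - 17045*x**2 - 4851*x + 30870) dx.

-629579*log(x - 7)/7366464 - log(x - 1)/69120 + 31*log(x + 2)/2025 - 7133*log(x + 5)/1728 + 1675814167*log(x + 7)/527475200 + 707*log(x**2 + 9)/67280 + 97*atan(x/3)/100920 - 1118993/(64960*x + 454720) + C

Factor the denominator: (x - 7)*(x - 1)*(x + 2)*(x + 5)*(x + 7)**2*(x**2 + 9).
Partial-fraction decomposition: (707*x + 97)/(33640*(x**2 + 9)) + 1675814167/(527475200*(x + 7)) + 1118993/(64960*(x + 7)**2) - 7133/(1728*(x + 5)) + 31/(2025*(x + 2)) - 1/(69120*(x - 1)) - 629579/(7366464*(x - 7)).
Integrate each term; A/(x−a) gives A·log|x−a|; the (Bx+D)/(x²+p²) term gives a log and an atan.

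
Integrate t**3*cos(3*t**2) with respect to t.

Let u = t², du = 2t dt; rewrite as (1/2)∫ u^1·cos(3u) du.
Now integrate by parts 1 time.

t**2*sin(3*t**2)/6 + cos(3*t**2)/18 + C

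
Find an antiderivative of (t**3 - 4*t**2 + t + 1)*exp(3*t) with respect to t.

(9*t**3 - 45*t**2 + 39*t - 4)*exp(3*t)/27 + C

Use integration by parts with u = t**3 - 4*t**2 + t + 1, dv = exp(3*t) dt, so v = exp(3*t)/3.
Apply parts 3 times (tabular method): alternate signs, differentiate u down to 0, integrate dv up.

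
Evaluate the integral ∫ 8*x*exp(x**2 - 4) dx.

4*exp(x**2 - 4) + C

Let u = x**2 - 4, so du = (2*x) dx.
Rewriting, the integral becomes 4·∫ e^u du = 4·e^u.
Substituting back, u = x**2 - 4.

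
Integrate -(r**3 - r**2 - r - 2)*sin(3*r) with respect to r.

r**3*cos(3*r)/3 - r**2*sin(3*r)/3 - r**2*cos(3*r)/3 + 2*r*sin(3*r)/9 - 5*r*cos(3*r)/9 + 5*sin(3*r)/27 - 16*cos(3*r)/27 + C

Use integration by parts with u = r**3 - r**2 - r - 2, dv = -sin(3*r) dr, so v = cos(3*r)/3.
Apply parts 3 times (tabular method): alternate signs, differentiate u down to 0, integrate dv up.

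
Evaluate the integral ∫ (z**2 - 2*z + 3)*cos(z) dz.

z**2*sin(z) - 2*z*sin(z) + 2*z*cos(z) + sin(z) - 2*cos(z) + C

Use integration by parts with u = z**2 - 2*z + 3, dv = cos(z) dz, so v = sin(z).
Apply parts 2 times (tabular method): alternate signs, differentiate u down to 0, integrate dv up.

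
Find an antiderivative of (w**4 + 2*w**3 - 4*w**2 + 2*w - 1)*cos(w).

Use integration by parts with u = w**4 + 2*w**3 - 4*w**2 + 2*w - 1, dv = cos(w) dw, so v = sin(w).
Apply parts 4 times (tabular method): alternate signs, differentiate u down to 0, integrate dv up.

w**4*sin(w) + 2*w**3*sin(w) + 4*w**3*cos(w) - 16*w**2*sin(w) + 6*w**2*cos(w) - 10*w*sin(w) - 32*w*cos(w) + 31*sin(w) - 10*cos(w) + C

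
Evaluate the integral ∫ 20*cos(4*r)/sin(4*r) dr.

5*log(sin(4*r)) + C

Let u = sin(4*r), so du = (4*cos(4*r)) dr.
Rewriting, the integral becomes 5·∫ 1/u du = 5·log(u).
Substituting back, u = sin(4*r).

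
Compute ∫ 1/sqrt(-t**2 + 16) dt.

Substitute t = 4·sin(θ), so dt = 4·cos(θ) dθ and the radical becomes sqrt(-t**2 + 16) = 4·cos(θ) by the Pythagorean identity.
Integrate the resulting trig expression in θ, then back-substitute θ = asin(t/4), sin(θ) = t/4, cos(θ) = sqrt(-t**2 + 16)/4 (absorbing any constant into C).

asin(t/4) + C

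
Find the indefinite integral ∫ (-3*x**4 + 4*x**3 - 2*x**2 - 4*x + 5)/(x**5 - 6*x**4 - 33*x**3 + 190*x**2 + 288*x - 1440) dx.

Factor the denominator: (x - 6)*(x - 5)*(x - 3)*(x + 4)**2.
Partial-fraction decomposition: -8479/(8820*(x + 4)) + 23/(14*(x + 4)**2) - 80/(147*(x - 3)) + 80/(9*(x - 5)) - 623/(60*(x - 6)).
Integrate each term; A/(x−a) gives A·log|x−a|; A/(x−a)² gives −A/(x−a).

-623*log(x - 6)/60 + 80*log(x - 5)/9 - 80*log(x - 3)/147 - 8479*log(x + 4)/8820 - 23/(14*x + 56) + C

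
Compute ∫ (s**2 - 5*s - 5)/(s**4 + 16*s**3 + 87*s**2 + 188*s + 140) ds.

Factor the denominator: (s + 2)**2*(s + 5)*(s + 7).
Partial-fraction decomposition: -79/(50*(s + 7)) + 5/(2*(s + 5)) - 23/(25*(s + 2)) + 3/(5*(s + 2)**2).
Integrate each term; A/(s−a) gives A·log|s−a|; A/(s−a)² gives −A/(s−a).

-23*log(s + 2)/25 + 5*log(s + 5)/2 - 79*log(s + 7)/50 - 3/(5*s + 10) + C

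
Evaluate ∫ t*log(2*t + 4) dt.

t**2*log(2*t + 4)/2 - t**2/4 + t - 2*log(t + 2) + C

Use integration by parts with u = log(2*t + 4), dv = t dt.
Then du = 2/(2*t + 4) dt and v = t**2/2.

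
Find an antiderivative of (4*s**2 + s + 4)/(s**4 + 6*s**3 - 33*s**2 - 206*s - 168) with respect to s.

11*log(s - 6)/65 - log(s + 1)/18 + 32*log(s + 4)/45 - 193*log(s + 7)/234 + C

Factor the denominator: (s - 6)*(s + 1)*(s + 4)*(s + 7).
Partial-fraction decomposition: -193/(234*(s + 7)) + 32/(45*(s + 4)) - 1/(18*(s + 1)) + 11/(65*(s - 6)).
Integrate each term: A/(s−a) contributes A·log|s−a|.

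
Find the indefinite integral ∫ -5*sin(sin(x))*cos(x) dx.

Let u = sin(x), so du = (cos(x)) dx.
Rewriting, the integral becomes -5·∫ sin(u) du = -5·-cos(u).
Substituting back, u = sin(x).

5*cos(sin(x)) + C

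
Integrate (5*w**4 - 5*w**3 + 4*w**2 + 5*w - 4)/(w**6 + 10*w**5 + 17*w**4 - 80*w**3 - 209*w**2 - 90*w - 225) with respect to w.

317*log(w - 3)/3840 - 557*log(w + 3)/240 + 98565*log(w + 5)/43264 - 27*log(w**2 + 1)/1352 - 7*atan(w)/1690 - 3821/(416*w + 2080) + C

Factor the denominator: (w - 3)*(w + 3)*(w + 5)**2*(w**2 + 1).
Partial-fraction decomposition: -(135*w + 14)/(3380*(w**2 + 1)) + 98565/(43264*(w + 5)) + 3821/(416*(w + 5)**2) - 557/(240*(w + 3)) + 317/(3840*(w - 3)).
Integrate each term; A/(w−a) gives A·log|w−a|; the (Bw+D)/(w²+p²) term gives a log and an atan.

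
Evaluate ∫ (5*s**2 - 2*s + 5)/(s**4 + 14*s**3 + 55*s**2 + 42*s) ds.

5*log(s)/42 - 2*log(s + 1)/5 + 197*log(s + 6)/30 - 44*log(s + 7)/7 + C

Factor the denominator: s*(s + 1)*(s + 6)*(s + 7).
Partial-fraction decomposition: -44/(7*(s + 7)) + 197/(30*(s + 6)) - 2/(5*(s + 1)) + 5/(42*s).
Integrate each term: A/(s−a) contributes A·log|s−a|.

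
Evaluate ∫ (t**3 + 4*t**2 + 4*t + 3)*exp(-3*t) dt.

Use integration by parts with u = t**3 + 4*t**2 + 4*t + 3, dv = exp(-3*t) dt, so v = -exp(-3*t)/3.
Apply parts 3 times (tabular method): alternate signs, differentiate u down to 0, integrate dv up.

(-9*t**3 - 45*t**2 - 66*t - 49)*exp(-3*t)/27 + C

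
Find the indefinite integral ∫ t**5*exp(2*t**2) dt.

(2*t**4 - 2*t**2 + 1)*exp(2*t**2)/8 + C

Let u = t², du = 2t dt; rewrite as (1/2)∫ u^2·exp(2u) du.
Now integrate by parts 2 times.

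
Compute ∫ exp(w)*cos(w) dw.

exp(w)*sin(w)/2 + exp(w)*cos(w)/2 + C

Let I denote the integral. Integrate by parts with u = cos(w), dv = exp(w) dw, so v = exp(w): I = exp(w)*cos(w) + ∫ exp(w)*sin(w) dw.
Apply parts again with u = sin(w), dv = exp(w) dw: ∫ exp(w)*sin(w) dw = exp(w)*sin(w) − I. Substituting back brings back I: I = exp(w)*sin(w) + exp(w)*cos(w) − I.
Solving for I: (1 + 1)·I equals the remaining terms, so I = (1/2)·(exp(w)*sin(w) + exp(w)*cos(w)).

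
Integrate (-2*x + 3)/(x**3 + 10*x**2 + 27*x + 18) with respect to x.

log(x + 1)/2 - 3*log(x + 3)/2 + log(x + 6) + C

Factor the denominator: (x + 1)*(x + 3)*(x + 6).
Partial-fraction decomposition: 1/(x + 6) - 3/(2*(x + 3)) + 1/(2*(x + 1)).
Integrate each term: A/(x−a) contributes A·log|x−a|.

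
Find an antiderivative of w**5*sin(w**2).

-w**4*cos(w**2)/2 + w**2*sin(w**2) + cos(w**2) + C

Let u = w², du = 2w dw; rewrite as (1/2)∫ u^2·sin(1u) du.
Now integrate by parts 2 times.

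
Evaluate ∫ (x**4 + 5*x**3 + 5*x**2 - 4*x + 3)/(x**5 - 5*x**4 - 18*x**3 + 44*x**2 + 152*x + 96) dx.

Factor the denominator: (x - 6)*(x - 4)*(x + 1)*(x + 2)**2.
Partial-fraction decomposition: -313/(1152*(x + 2)) - 7/(48*(x + 2)**2) + 8/(35*(x + 1)) - 643/(360*(x - 4)) + 2535/(896*(x - 6)).
Integrate each term; A/(x−a) gives A·log|x−a|; A/(x−a)² gives −A/(x−a).

2535*log(x - 6)/896 - 643*log(x - 4)/360 + 8*log(x + 1)/35 - 313*log(x + 2)/1152 + 7/(48*x + 96) + C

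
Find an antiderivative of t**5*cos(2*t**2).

Let u = t², du = 2t dt; rewrite as (1/2)∫ u^2·cos(2u) du.
Now integrate by parts 2 times.

t**4*sin(2*t**2)/4 + t**2*cos(2*t**2)/4 - sin(2*t**2)/8 + C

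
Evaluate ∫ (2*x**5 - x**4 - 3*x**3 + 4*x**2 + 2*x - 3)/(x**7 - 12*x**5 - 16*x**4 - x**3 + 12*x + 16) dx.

Factor the denominator: (x - 4)*(x - 1)*(x + 1)*(x + 2)**2*(x**2 + 1).
Partial-fraction decomposition: (216*x - 37)/(850*(x**2 + 1)) - 113/(300*(x + 2)) + 47/(90*(x + 2)**2) - 1/(20*(x + 1)) - 1/(108*(x - 1)) + 1669/(9180*(x - 4)).
Integrate each term; A/(x−a) gives A·log|x−a|; the (Bx+D)/(x²+p²) term gives a log and an atan.

1669*log(x - 4)/9180 - log(x - 1)/108 - log(x + 1)/20 - 113*log(x + 2)/300 + 54*log(x**2 + 1)/425 - 37*atan(x)/850 - 47/(90*x + 180) + C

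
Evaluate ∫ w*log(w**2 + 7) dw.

Let u = w**2 + 7, so du = (2*w) dw.
The integral becomes (1/2)·∫ log(u) du; integrate by parts with u′=log(u), dv′=du.

w**2*log(w**2 + 7)/2 - w**2/2 + 7*log(w**2 + 7)/2 + C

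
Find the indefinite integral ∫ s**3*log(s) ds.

Use integration by parts with u = log(s), dv = s**3 ds.
Then du = 1/s ds and v = s**4/4.

s**4*log(s)/4 - s**4/16 + C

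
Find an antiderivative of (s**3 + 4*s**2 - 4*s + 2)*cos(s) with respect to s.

Use integration by parts with u = s**3 + 4*s**2 - 4*s + 2, dv = cos(s) ds, so v = sin(s).
Apply parts 3 times (tabular method): alternate signs, differentiate u down to 0, integrate dv up.

s**3*sin(s) + 4*s**2*sin(s) + 3*s**2*cos(s) - 10*s*sin(s) + 8*s*cos(s) - 6*sin(s) - 10*cos(s) + C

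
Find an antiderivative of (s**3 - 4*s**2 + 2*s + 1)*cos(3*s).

Use integration by parts with u = s**3 - 4*s**2 + 2*s + 1, dv = cos(3*s) ds, so v = sin(3*s)/3.
Apply parts 3 times (tabular method): alternate signs, differentiate u down to 0, integrate dv up.

s**3*sin(3*s)/3 - 4*s**2*sin(3*s)/3 + s**2*cos(3*s)/3 + 4*s*sin(3*s)/9 - 8*s*cos(3*s)/9 + 17*sin(3*s)/27 + 4*cos(3*s)/27 + C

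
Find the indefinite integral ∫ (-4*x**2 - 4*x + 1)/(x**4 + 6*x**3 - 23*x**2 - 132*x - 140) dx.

-17*log(x - 5)/84 - 62*log(x + 2)/175 + 167*log(x + 7)/300 - 1/(5*x + 10) + C

Factor the denominator: (x - 5)*(x + 2)**2*(x + 7).
Partial-fraction decomposition: 167/(300*(x + 7)) - 62/(175*(x + 2)) + 1/(5*(x + 2)**2) - 17/(84*(x - 5)).
Integrate each term; A/(x−a) gives A·log|x−a|; A/(x−a)² gives −A/(x−a).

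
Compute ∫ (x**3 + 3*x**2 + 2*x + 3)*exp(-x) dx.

(-x**3 - 6*x**2 - 14*x - 17)*exp(-x) + C

Use integration by parts with u = x**3 + 3*x**2 + 2*x + 3, dv = exp(-x) dx, so v = -exp(-x).
Apply parts 3 times (tabular method): alternate signs, differentiate u down to 0, integrate dv up.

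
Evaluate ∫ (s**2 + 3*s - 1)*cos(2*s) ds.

Use integration by parts with u = s**2 + 3*s - 1, dv = cos(2*s) ds, so v = sin(2*s)/2.
Apply parts 2 times (tabular method): alternate signs, differentiate u down to 0, integrate dv up.

s**2*sin(2*s)/2 + 3*s*sin(2*s)/2 + s*cos(2*s)/2 - 3*sin(2*s)/4 + 3*cos(2*s)/4 + C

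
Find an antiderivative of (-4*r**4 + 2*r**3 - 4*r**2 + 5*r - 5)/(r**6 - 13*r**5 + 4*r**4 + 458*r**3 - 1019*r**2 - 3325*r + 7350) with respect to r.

Factor the denominator: (r - 7)**2*(r - 5)*(r - 2)*(r + 3)*(r + 5).
Partial-fraction decomposition: 1/(7*(r + 5)) - 217/(4000*(r + 3)) + 59/(2625*(r - 2)) - 233/(96*(r - 5)) + 579/(250*(r - 7)) - 757/(100*(r - 7)**2).
Integrate each term; A/(r−a) gives A·log|r−a|; A/(r−a)² gives −A/(r−a).

579*log(r - 7)/250 - 233*log(r - 5)/96 + 59*log(r - 2)/2625 - 217*log(r + 3)/4000 + log(r + 5)/7 + 757/(100*r - 700) + C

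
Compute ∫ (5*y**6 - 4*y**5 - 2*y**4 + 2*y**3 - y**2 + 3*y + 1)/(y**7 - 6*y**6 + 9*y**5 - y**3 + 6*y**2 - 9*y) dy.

Factor the denominator: y*(y - 3)**2*(y - 1)*(y + 1)*(y**2 + 1).
Partial-fraction decomposition: -(11*y - 27)/(100*(y**2 + 1)) + 1/(32*(y + 1)) + 1/(4*(y - 1)) + 35567/(7200*(y - 3)) + 1283/(120*(y - 3)**2) - 1/(9*y).
Integrate each term; A/(y−a) gives A·log|y−a|; the (By+D)/(y²+p²) term gives a log and an atan.

-log(y)/9 + 35567*log(y - 3)/7200 + log(y - 1)/4 + log(y + 1)/32 - 11*log(y**2 + 1)/200 + 27*atan(y)/100 - 1283/(120*y - 360) + C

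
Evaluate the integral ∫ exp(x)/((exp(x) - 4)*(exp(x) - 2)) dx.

Let u = e^x, du = e^x dx.
The integral becomes ∫ du/((u-2)(u-4)); decompose into partial fractions.

log(exp(x) - 4)/2 - log(exp(x) - 2)/2 + C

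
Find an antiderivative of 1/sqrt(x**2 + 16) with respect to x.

log(x + sqrt(x**2 + 16)) + C

Substitute x = 4·tan(θ), so dx = 4·sec(θ)^2 dθ and the radical becomes sqrt(x**2 + 16) = 4·sec(θ) by the Pythagorean identity.
Integrate the resulting trig expression in θ, then back-substitute tan(θ) = x/4, sec(θ) = sqrt(x**2 + 16)/4 (absorbing any constant into C).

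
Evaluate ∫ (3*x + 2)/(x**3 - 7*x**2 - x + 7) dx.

23*log(x - 7)/48 - 5*log(x - 1)/12 - log(x + 1)/16 + C

Factor the denominator: (x - 7)*(x - 1)*(x + 1).
Partial-fraction decomposition: -1/(16*(x + 1)) - 5/(12*(x - 1)) + 23/(48*(x - 7)).
Integrate each term: A/(x−a) contributes A·log|x−a|.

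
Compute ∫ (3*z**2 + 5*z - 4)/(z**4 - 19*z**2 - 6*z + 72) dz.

32*log(z - 4)/49 - 9*log(z - 2)/25 - 359*log(z + 3)/1225 - 8/(35*z + 105) + C

Factor the denominator: (z - 4)*(z - 2)*(z + 3)**2.
Partial-fraction decomposition: -359/(1225*(z + 3)) + 8/(35*(z + 3)**2) - 9/(25*(z - 2)) + 32/(49*(z - 4)).
Integrate each term; A/(z−a) gives A·log|z−a|; A/(z−a)² gives −A/(z−a).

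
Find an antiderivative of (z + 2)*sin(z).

Use integration by parts with u = z + 2, dv = sin(z) dz, so v = -cos(z).
Apply parts 1 times (tabular method): alternate signs, differentiate u down to 0, integrate dv up.

-z*cos(z) + sin(z) - 2*cos(z) + C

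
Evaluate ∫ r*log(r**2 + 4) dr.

r**2*log(r**2 + 4)/2 - r**2/2 + 2*log(r**2 + 4) + C

Let u = r**2 + 4, so du = (2*r) dr.
The integral becomes (1/2)·∫ log(u) du; integrate by parts with u′=log(u), dv′=du.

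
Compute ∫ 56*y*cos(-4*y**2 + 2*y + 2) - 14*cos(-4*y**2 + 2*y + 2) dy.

-7*sin(-4*y**2 + 2*y + 2) + C

Let u = 4*y**2 - 2*y - 2, so du = (8*y - 2) dy.
Rewriting, the integral becomes 7·∫ cos(u) du = 7·sin(u).
Substituting back, u = 4*y**2 - 2*y - 2.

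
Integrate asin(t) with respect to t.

t*asin(t) + sqrt(-t**2 + 1) + C

Use integration by parts with u = arcsin(t), dv = dt.
Then du = 1/sqrt(-t**2 + 1) dt.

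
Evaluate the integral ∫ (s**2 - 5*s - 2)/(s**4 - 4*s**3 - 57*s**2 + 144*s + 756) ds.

Factor the denominator: (s - 7)*(s - 6)*(s + 3)*(s + 6).
Partial-fraction decomposition: -16/(117*(s + 6)) + 11/(135*(s + 3)) - 1/(27*(s - 6)) + 6/(65*(s - 7)).
Integrate each term: A/(s−a) contributes A·log|s−a|.

6*log(s - 7)/65 - log(s - 6)/27 + 11*log(s + 3)/135 - 16*log(s + 6)/117 + C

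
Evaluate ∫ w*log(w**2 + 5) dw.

w**2*log(w**2 + 5)/2 - w**2/2 + 5*log(w**2 + 5)/2 + C

Let u = w**2 + 5, so du = (2*w) dw.
The integral becomes (1/2)·∫ log(u) du; integrate by parts with u′=log(u), dv′=du.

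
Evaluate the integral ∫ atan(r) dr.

r*atan(r) - log(r**2 + 1)/2 + C

Use integration by parts with u = arctan(r), dv = dr.
Then du = 1/(r**2 + 1) dr.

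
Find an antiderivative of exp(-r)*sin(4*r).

Let I denote the integral. Integrate by parts with u = sin(4*r), dv = exp(-r) dr, so v = -exp(-r): I = -exp(-r)*sin(4*r) + 4·∫ exp(-r)*cos(4*r) dr.
Apply parts again with u = cos(4*r), dv = exp(-r) dr: ∫ exp(-r)*cos(4*r) dr = -exp(-r)*cos(4*r) − 4·I. Substituting back brings back I: I = -exp(-r)*sin(4*r) - 4*exp(-r)*cos(4*r) − 16·I.
Solving for I: (1 + 16)·I equals the remaining terms, so I = (1/17)·(-exp(-r)*sin(4*r) - 4*exp(-r)*cos(4*r)).

-exp(-r)*sin(4*r)/17 - 4*exp(-r)*cos(4*r)/17 + C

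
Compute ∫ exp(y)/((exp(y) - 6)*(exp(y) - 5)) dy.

Let u = e^y, du = e^y dy.
The integral becomes ∫ du/((u-5)(u-6)); decompose into partial fractions.

log(exp(y) - 6) - log(exp(y) - 5) + C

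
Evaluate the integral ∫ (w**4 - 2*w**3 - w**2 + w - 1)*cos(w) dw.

Use integration by parts with u = w**4 - 2*w**3 - w**2 + w - 1, dv = cos(w) dw, so v = sin(w).
Apply parts 4 times (tabular method): alternate signs, differentiate u down to 0, integrate dv up.

w**4*sin(w) - 2*w**3*sin(w) + 4*w**3*cos(w) - 13*w**2*sin(w) - 6*w**2*cos(w) + 13*w*sin(w) - 26*w*cos(w) + 25*sin(w) + 13*cos(w) + C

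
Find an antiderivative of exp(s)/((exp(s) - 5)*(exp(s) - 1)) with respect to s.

Let u = e^s, du = e^s ds.
The integral becomes ∫ du/((u-5)(u-1)); decompose into partial fractions.

log(exp(s) - 5)/4 - log(exp(s) - 1)/4 + C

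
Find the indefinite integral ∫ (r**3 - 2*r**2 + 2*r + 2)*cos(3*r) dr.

Use integration by parts with u = r**3 - 2*r**2 + 2*r + 2, dv = cos(3*r) dr, so v = sin(3*r)/3.
Apply parts 3 times (tabular method): alternate signs, differentiate u down to 0, integrate dv up.

r**3*sin(3*r)/3 - 2*r**2*sin(3*r)/3 + r**2*cos(3*r)/3 + 4*r*sin(3*r)/9 - 4*r*cos(3*r)/9 + 22*sin(3*r)/27 + 4*cos(3*r)/27 + C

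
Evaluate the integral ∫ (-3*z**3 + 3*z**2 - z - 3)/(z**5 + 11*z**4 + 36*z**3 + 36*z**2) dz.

Factor the denominator: z**2*(z + 2)*(z + 3)*(z + 6).
Partial-fraction decomposition: 253/(144*(z + 6)) - 4/(z + 3) + 35/(16*(z + 2)) + 1/(18*z) - 1/(12*z**2).
Integrate each term; A/(z−a) gives A·log|z−a|; A/(z−a)² gives −A/(z−a).

log(z)/18 + 35*log(z + 2)/16 - 4*log(z + 3) + 253*log(z + 6)/144 + 1/(12*z) + C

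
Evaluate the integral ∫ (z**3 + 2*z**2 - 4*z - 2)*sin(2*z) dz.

Use integration by parts with u = z**3 + 2*z**2 - 4*z - 2, dv = sin(2*z) dz, so v = -cos(2*z)/2.
Apply parts 3 times (tabular method): alternate signs, differentiate u down to 0, integrate dv up.

-z**3*cos(2*z)/2 + 3*z**2*sin(2*z)/4 - z**2*cos(2*z) + z*sin(2*z) + 11*z*cos(2*z)/4 - 11*sin(2*z)/8 + 3*cos(2*z)/2 + C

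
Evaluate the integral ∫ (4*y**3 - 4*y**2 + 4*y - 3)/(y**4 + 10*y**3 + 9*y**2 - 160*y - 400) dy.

Factor the denominator: (y - 4)*(y + 4)*(y + 5)**2.
Partial-fraction decomposition: -3134/(81*(y + 5)) - 623/(9*(y + 5)**2) + 339/(8*(y + 4)) + 205/(648*(y - 4)).
Integrate each term; A/(y−a) gives A·log|y−a|; A/(y−a)² gives −A/(y−a).

205*log(y - 4)/648 + 339*log(y + 4)/8 - 3134*log(y + 5)/81 + 623/(9*y + 45) + C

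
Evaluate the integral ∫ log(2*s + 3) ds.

Use integration by parts with u = log(2*s + 3), dv = ds.
Then du = 2/(2*s + 3) ds and v = s.

s*log(2*s + 3) - s + 3*log(2*s + 3)/2 + C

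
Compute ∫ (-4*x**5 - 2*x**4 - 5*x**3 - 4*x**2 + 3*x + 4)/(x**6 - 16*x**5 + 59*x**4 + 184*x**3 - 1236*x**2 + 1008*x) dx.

log(x)/252 - 36958*log(x - 7)/231 + 702679*log(x - 6)/4500 + 4*log(x - 1)/375 - 479*log(x + 4)/2750 - 17449/(150*x - 900) + C

Factor the denominator: x*(x - 7)*(x - 6)**2*(x - 1)*(x + 4).
Partial-fraction decomposition: -479/(2750*(x + 4)) + 4/(375*(x - 1)) + 702679/(4500*(x - 6)) + 17449/(150*(x - 6)**2) - 36958/(231*(x - 7)) + 1/(252*x).
Integrate each term; A/(x−a) gives A·log|x−a|; A/(x−a)² gives −A/(x−a).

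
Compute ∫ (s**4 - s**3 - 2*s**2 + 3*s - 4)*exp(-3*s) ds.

(-27*s**4 - 9*s**3 + 45*s**2 - 51*s + 91)*exp(-3*s)/81 + C

Use integration by parts with u = s**4 - s**3 - 2*s**2 + 3*s - 4, dv = exp(-3*s) ds, so v = -exp(-3*s)/3.
Apply parts 4 times (tabular method): alternate signs, differentiate u down to 0, integrate dv up.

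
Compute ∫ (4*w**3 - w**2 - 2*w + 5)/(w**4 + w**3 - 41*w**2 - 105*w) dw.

-log(w)/21 + 219*log(w - 7)/140 - 53*log(w + 3)/30 + 17*log(w + 5)/4 + C

Factor the denominator: w*(w - 7)*(w + 3)*(w + 5).
Partial-fraction decomposition: 17/(4*(w + 5)) - 53/(30*(w + 3)) + 219/(140*(w - 7)) - 1/(21*w).
Integrate each term: A/(w−a) contributes A·log|w−a|.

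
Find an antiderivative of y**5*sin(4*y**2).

Let u = y², du = 2y dy; rewrite as (1/2)∫ u^2·sin(4u) du.
Now integrate by parts 2 times.

-y**4*cos(4*y**2)/8 + y**2*sin(4*y**2)/16 + cos(4*y**2)/64 + C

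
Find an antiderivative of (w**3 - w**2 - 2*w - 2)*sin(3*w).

-w**3*cos(3*w)/3 + w**2*sin(3*w)/3 + w**2*cos(3*w)/3 - 2*w*sin(3*w)/9 + 8*w*cos(3*w)/9 - 8*sin(3*w)/27 + 16*cos(3*w)/27 + C

Use integration by parts with u = w**3 - w**2 - 2*w - 2, dv = sin(3*w) dw, so v = -cos(3*w)/3.
Apply parts 3 times (tabular method): alternate signs, differentiate u down to 0, integrate dv up.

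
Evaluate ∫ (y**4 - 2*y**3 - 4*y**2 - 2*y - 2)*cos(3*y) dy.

Use integration by parts with u = y**4 - 2*y**3 - 4*y**2 - 2*y - 2, dv = cos(3*y) dy, so v = sin(3*y)/3.
Apply parts 4 times (tabular method): alternate signs, differentiate u down to 0, integrate dv up.

y**4*sin(3*y)/3 - 2*y**3*sin(3*y)/3 + 4*y**3*cos(3*y)/9 - 16*y**2*sin(3*y)/9 - 2*y**2*cos(3*y)/3 - 2*y*sin(3*y)/9 - 32*y*cos(3*y)/27 - 22*sin(3*y)/81 - 2*cos(3*y)/27 + C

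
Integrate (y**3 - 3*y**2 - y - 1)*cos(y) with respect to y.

y**3*sin(y) - 3*y**2*sin(y) + 3*y**2*cos(y) - 7*y*sin(y) - 6*y*cos(y) + 5*sin(y) - 7*cos(y) + C

Use integration by parts with u = y**3 - 3*y**2 - y - 1, dv = cos(y) dy, so v = sin(y).
Apply parts 3 times (tabular method): alternate signs, differentiate u down to 0, integrate dv up.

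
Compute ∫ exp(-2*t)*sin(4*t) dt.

Let I denote the integral. Integrate by parts with u = sin(4*t), dv = exp(-2*t) dt, so v = -exp(-2*t)/2: I = -exp(-2*t)*sin(4*t)/2 + 2·∫ exp(-2*t)*cos(4*t) dt.
Apply parts again with u = cos(4*t), dv = exp(-2*t) dt: ∫ exp(-2*t)*cos(4*t) dt = -exp(-2*t)*cos(4*t)/2 − 2·I. Substituting back brings back I: I = -exp(-2*t)*sin(4*t)/2 - exp(-2*t)*cos(4*t) − 4·I.
Solving for I: (1 + 4)·I equals the remaining terms, so I = (1/5)·(-exp(-2*t)*sin(4*t)/2 - exp(-2*t)*cos(4*t)).

-exp(-2*t)*sin(4*t)/10 - exp(-2*t)*cos(4*t)/5 + C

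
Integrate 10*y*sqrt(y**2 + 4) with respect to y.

Let u = y**2 + 4, so du = (2*y) dy.
Rewriting, the integral becomes 5·∫ √u du = 5·(2/3)u^(3/2).
Substituting back, u = y**2 + 4.

10*(y**2 + 4)**(3/2)/3 + C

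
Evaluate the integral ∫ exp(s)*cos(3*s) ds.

3*exp(s)*sin(3*s)/10 + exp(s)*cos(3*s)/10 + C

Let I denote the integral. Integrate by parts with u = cos(3*s), dv = exp(s) ds, so v = exp(s): I = exp(s)*cos(3*s) + 3·∫ exp(s)*sin(3*s) ds.
Apply parts again with u = sin(3*s), dv = exp(s) ds: ∫ exp(s)*sin(3*s) ds = exp(s)*sin(3*s) − 3·I. Substituting back brings back I: I = 3*exp(s)*sin(3*s) + exp(s)*cos(3*s) − 9·I.
Solving for I: (1 + 9)·I equals the remaining terms, so I = (1/10)·(3*exp(s)*sin(3*s) + exp(s)*cos(3*s)).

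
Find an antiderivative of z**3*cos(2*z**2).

z**2*sin(2*z**2)/4 + cos(2*z**2)/8 + C

Let u = z², du = 2z dz; rewrite as (1/2)∫ u^1·cos(2u) du.
Now integrate by parts 1 time.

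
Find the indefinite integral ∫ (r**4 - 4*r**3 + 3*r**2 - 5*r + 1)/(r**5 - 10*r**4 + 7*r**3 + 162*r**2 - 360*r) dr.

Factor the denominator: r*(r - 6)*(r - 5)*(r - 3)*(r + 4).
Partial-fraction decomposition: 83/(360*(r + 4)) - 1/(9*(r - 3)) - 88/(45*(r - 5)) + 511/(180*(r - 6)) - 1/(360*r).
Integrate each term: A/(r−a) contributes A·log|r−a|.

-log(r)/360 + 511*log(r - 6)/180 - 88*log(r - 5)/45 - log(r - 3)/9 + 83*log(r + 4)/360 + C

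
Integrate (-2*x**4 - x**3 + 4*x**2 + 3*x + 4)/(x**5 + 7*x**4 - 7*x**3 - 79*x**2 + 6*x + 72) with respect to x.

-5*log(x - 3)/18 - 2*log(x - 1)/35 + log(x + 1)/30 + 28*log(x + 4)/15 - 1123*log(x + 6)/315 + C

Factor the denominator: (x - 3)*(x - 1)*(x + 1)*(x + 4)*(x + 6).
Partial-fraction decomposition: -1123/(315*(x + 6)) + 28/(15*(x + 4)) + 1/(30*(x + 1)) - 2/(35*(x - 1)) - 5/(18*(x - 3)).
Integrate each term: A/(x−a) contributes A·log|x−a|.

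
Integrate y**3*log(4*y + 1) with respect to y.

Use integration by parts with u = log(4*y + 1), dv = y**3 dy.
Then du = 4/(4*y + 1) dy and v = y**4/4.

y**4*log(4*y + 1)/4 - y**4/16 + y**3/48 - y**2/128 + y/256 - log(4*y + 1)/1024 + C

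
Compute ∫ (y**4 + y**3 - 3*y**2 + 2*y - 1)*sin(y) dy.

-y**4*cos(y) + 4*y**3*sin(y) - y**3*cos(y) + 3*y**2*sin(y) + 15*y**2*cos(y) - 30*y*sin(y) + 4*y*cos(y) - 4*sin(y) - 29*cos(y) + C

Use integration by parts with u = y**4 + y**3 - 3*y**2 + 2*y - 1, dv = sin(y) dy, so v = -cos(y).
Apply parts 4 times (tabular method): alternate signs, differentiate u down to 0, integrate dv up.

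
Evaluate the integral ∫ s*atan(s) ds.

s**2*atan(s)/2 - s/2 + atan(s)/2 + C

Use integration by parts with u = arctan(s), dv = s ds.
Then du = 1/(s**2 + 1) ds.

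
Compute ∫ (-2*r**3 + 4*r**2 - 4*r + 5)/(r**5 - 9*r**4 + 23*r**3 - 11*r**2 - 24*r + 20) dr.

Factor the denominator: (r - 5)*(r - 2)**2*(r - 1)*(r + 1).
Partial-fraction decomposition: 5/(36*(r + 1)) - 3/(8*(r - 1)) + 1/(r - 2) + 1/(3*(r - 2)**2) - 55/(72*(r - 5)).
Integrate each term; A/(r−a) gives A·log|r−a|; A/(r−a)² gives −A/(r−a).

-55*log(r - 5)/72 + log(r - 2) - 3*log(r - 1)/8 + 5*log(r + 1)/36 - 1/(3*r - 6) + C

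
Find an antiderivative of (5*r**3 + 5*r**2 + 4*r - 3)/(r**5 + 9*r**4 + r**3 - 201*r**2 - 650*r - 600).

Factor the denominator: (r - 5)*(r + 2)*(r + 3)*(r + 4)*(r + 5).
Partial-fraction decomposition: -523/(60*(r + 5)) + 259/(18*(r + 4)) - 105/(16*(r + 3)) + 31/(42*(r + 2)) + 767/(5040*(r - 5)).
Integrate each term: A/(r−a) contributes A·log|r−a|.

767*log(r - 5)/5040 + 31*log(r + 2)/42 - 105*log(r + 3)/16 + 259*log(r + 4)/18 - 523*log(r + 5)/60 + C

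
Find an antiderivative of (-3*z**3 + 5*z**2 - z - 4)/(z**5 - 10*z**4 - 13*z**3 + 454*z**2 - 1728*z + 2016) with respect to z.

Factor the denominator: (z - 6)*(z - 4)**2*(z - 3)*(z + 7).
Partial-fraction decomposition: 1277/(15730*(z + 7)) + 43/(30*(z - 3)) + 375/(242*(z - 4)) + 60/(11*(z - 4)**2) - 239/(78*(z - 6)).
Integrate each term; A/(z−a) gives A·log|z−a|; A/(z−a)² gives −A/(z−a).

-239*log(z - 6)/78 + 375*log(z - 4)/242 + 43*log(z - 3)/30 + 1277*log(z + 7)/15730 - 60/(11*z - 44) + C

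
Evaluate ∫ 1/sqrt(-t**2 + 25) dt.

Substitute t = 5·sin(θ), so dt = 5·cos(θ) dθ and the radical becomes sqrt(-t**2 + 25) = 5·cos(θ) by the Pythagorean identity.
Integrate the resulting trig expression in θ, then back-substitute θ = asin(t/5), sin(θ) = t/5, cos(θ) = sqrt(-t**2 + 25)/5 (absorbing any constant into C).

asin(t/5) + C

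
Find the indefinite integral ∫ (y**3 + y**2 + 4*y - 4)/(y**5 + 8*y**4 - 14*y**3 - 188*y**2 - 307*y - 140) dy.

Factor the denominator: (y - 5)*(y + 1)**2*(y + 4)*(y + 7).
Partial-fraction decomposition: -163/(648*(y + 7)) + 68/(243*(y + 4)) - 23/(324*(y + 1)) + 2/(27*(y + 1)**2) + 83/(1944*(y - 5)).
Integrate each term; A/(y−a) gives A·log|y−a|; A/(y−a)² gives −A/(y−a).

83*log(y - 5)/1944 - 23*log(y + 1)/324 + 68*log(y + 4)/243 - 163*log(y + 7)/648 - 2/(27*y + 27) + C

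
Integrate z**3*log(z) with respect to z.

Use integration by parts with u = log(z), dv = z**3 dz.
Then du = 1/z dz and v = z**4/4.

z**4*log(z)/4 - z**4/16 + C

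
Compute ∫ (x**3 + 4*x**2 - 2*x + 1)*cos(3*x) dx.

Use integration by parts with u = x**3 + 4*x**2 - 2*x + 1, dv = cos(3*x) dx, so v = sin(3*x)/3.
Apply parts 3 times (tabular method): alternate signs, differentiate u down to 0, integrate dv up.

x**3*sin(3*x)/3 + 4*x**2*sin(3*x)/3 + x**2*cos(3*x)/3 - 8*x*sin(3*x)/9 + 8*x*cos(3*x)/9 + sin(3*x)/27 - 8*cos(3*x)/27 + C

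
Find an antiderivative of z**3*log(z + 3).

Use integration by parts with u = log(z + 3), dv = z**3 dz.
Then du = 1/(z + 3) dz and v = z**4/4.

z**4*log(z + 3)/4 - z**4/16 + z**3/4 - 9*z**2/8 + 27*z/4 - 81*log(z + 3)/4 + C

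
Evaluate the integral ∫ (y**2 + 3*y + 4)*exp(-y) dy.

Use integration by parts with u = y**2 + 3*y + 4, dv = exp(-y) dy, so v = -exp(-y).
Apply parts 2 times (tabular method): alternate signs, differentiate u down to 0, integrate dv up.

(-y**2 - 5*y - 9)*exp(-y) + C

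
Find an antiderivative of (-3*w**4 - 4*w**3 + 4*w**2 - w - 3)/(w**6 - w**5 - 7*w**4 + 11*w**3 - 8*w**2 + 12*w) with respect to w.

-log(w)/4 - 51*log(w - 2)/100 + 33*log(w + 3)/250 + 157*log(w**2 + 1)/500 - 51*atan(w)/250 + 69/(50*w - 100) + C

Factor the denominator: w*(w - 2)**2*(w + 3)*(w**2 + 1).
Partial-fraction decomposition: (157*w - 51)/(250*(w**2 + 1)) + 33/(250*(w + 3)) - 51/(100*(w - 2)) - 69/(50*(w - 2)**2) - 1/(4*w).
Integrate each term; A/(w−a) gives A·log|w−a|; the (Bw+D)/(w²+p²) term gives a log and an atan.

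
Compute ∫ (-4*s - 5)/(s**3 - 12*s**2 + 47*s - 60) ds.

-25*log(s - 5)/2 + 21*log(s - 4) - 17*log(s - 3)/2 + C

Factor the denominator: (s - 5)*(s - 4)*(s - 3).
Partial-fraction decomposition: -17/(2*(s - 3)) + 21/(s - 4) - 25/(2*(s - 5)).
Integrate each term: A/(s−a) contributes A·log|s−a|.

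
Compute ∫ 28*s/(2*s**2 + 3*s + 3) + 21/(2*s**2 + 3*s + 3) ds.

7*log(2*s**2 + 3*s + 3) + C

Let u = 2*s**2 + 3*s + 3, so du = (4*s + 3) ds.
Rewriting, the integral becomes 7·∫ 1/u du = 7·log(u).
Substituting back, u = 2*s**2 + 3*s + 3.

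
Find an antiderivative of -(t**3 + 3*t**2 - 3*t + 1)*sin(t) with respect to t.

t**3*cos(t) - 3*t**2*sin(t) + 3*t**2*cos(t) - 6*t*sin(t) - 9*t*cos(t) + 9*sin(t) - 5*cos(t) + C

Use integration by parts with u = t**3 + 3*t**2 - 3*t + 1, dv = -sin(t) dt, so v = cos(t).
Apply parts 3 times (tabular method): alternate signs, differentiate u down to 0, integrate dv up.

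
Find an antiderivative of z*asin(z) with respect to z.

z**2*asin(z)/2 + z*sqrt(-z**2 + 1)/4 - asin(z)/4 + C

Use integration by parts with u = arcsin(z), dv = z dz.
Then du = 1/sqrt(-z**2 + 1) dz.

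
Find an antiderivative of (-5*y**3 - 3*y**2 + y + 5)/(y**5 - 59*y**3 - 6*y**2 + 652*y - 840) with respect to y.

Factor the denominator: (y - 7)*(y - 2)**2*(y + 5)*(y + 6).
Partial-fraction decomposition: 971/(832*(y + 6)) - 275/(294*(y + 5)) + 761/(3136*(y - 2)) + 9/(56*(y - 2)**2) - 37/(78*(y - 7)).
Integrate each term; A/(y−a) gives A·log|y−a|; A/(y−a)² gives −A/(y−a).

-37*log(y - 7)/78 + 761*log(y - 2)/3136 - 275*log(y + 5)/294 + 971*log(y + 6)/832 - 9/(56*y - 112) + C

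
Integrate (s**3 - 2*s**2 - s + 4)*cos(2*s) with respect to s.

s**3*sin(2*s)/2 - s**2*sin(2*s) + 3*s**2*cos(2*s)/4 - 5*s*sin(2*s)/4 - s*cos(2*s) + 5*sin(2*s)/2 - 5*cos(2*s)/8 + C

Use integration by parts with u = s**3 - 2*s**2 - s + 4, dv = cos(2*s) ds, so v = sin(2*s)/2.
Apply parts 3 times (tabular method): alternate signs, differentiate u down to 0, integrate dv up.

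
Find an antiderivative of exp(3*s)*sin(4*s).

3*exp(3*s)*sin(4*s)/25 - 4*exp(3*s)*cos(4*s)/25 + C

Let I denote the integral. Integrate by parts with u = sin(4*s), dv = exp(3*s) ds, so v = exp(3*s)/3: I = exp(3*s)*sin(4*s)/3 − (4/3)·∫ exp(3*s)*cos(4*s) ds.
Apply parts again with u = cos(4*s), dv = exp(3*s) ds: ∫ exp(3*s)*cos(4*s) ds = exp(3*s)*cos(4*s)/3 + (4/3)·I. Substituting back brings back I: I = exp(3*s)*sin(4*s)/3 - 4*exp(3*s)*cos(4*s)/9 − (16/9)·I.
Solving for I: (1 + 16/9)·I equals the remaining terms, so I = (9/25)·(exp(3*s)*sin(4*s)/3 - 4*exp(3*s)*cos(4*s)/9).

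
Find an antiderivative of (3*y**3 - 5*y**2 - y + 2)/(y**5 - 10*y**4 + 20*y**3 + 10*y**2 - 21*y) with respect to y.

Factor the denominator: y*(y - 7)*(y - 3)*(y - 1)*(y + 1).
Partial-fraction decomposition: -5/(64*(y + 1)) - 1/(24*(y - 1)) - 35/(96*(y - 3)) + 779/(1344*(y - 7)) - 2/(21*y).
Integrate each term: A/(y−a) contributes A·log|y−a|.

-2*log(y)/21 + 779*log(y - 7)/1344 - 35*log(y - 3)/96 - log(y - 1)/24 - 5*log(y + 1)/64 + C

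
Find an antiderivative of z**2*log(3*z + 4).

z**3*log(3*z + 4)/3 - z**3/9 + 2*z**2/9 - 16*z/27 + 64*log(3*z + 4)/81 + C

Use integration by parts with u = log(3*z + 4), dv = z**2 dz.
Then du = 3/(3*z + 4) dz and v = z**3/3.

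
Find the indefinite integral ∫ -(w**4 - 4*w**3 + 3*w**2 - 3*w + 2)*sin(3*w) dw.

w**4*cos(3*w)/3 - 4*w**3*sin(3*w)/9 - 4*w**3*cos(3*w)/3 + 4*w**2*sin(3*w)/3 + 5*w**2*cos(3*w)/9 - 10*w*sin(3*w)/27 - w*cos(3*w)/9 + sin(3*w)/27 + 44*cos(3*w)/81 + C

Use integration by parts with u = w**4 - 4*w**3 + 3*w**2 - 3*w + 2, dv = -sin(3*w) dw, so v = cos(3*w)/3.
Apply parts 4 times (tabular method): alternate signs, differentiate u down to 0, integrate dv up.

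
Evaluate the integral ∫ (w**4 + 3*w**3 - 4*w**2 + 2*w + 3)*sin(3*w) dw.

-w**4*cos(3*w)/3 + 4*w**3*sin(3*w)/9 - w**3*cos(3*w) + w**2*sin(3*w) + 16*w**2*cos(3*w)/9 - 32*w*sin(3*w)/27 - 113*cos(3*w)/81 + C

Use integration by parts with u = w**4 + 3*w**3 - 4*w**2 + 2*w + 3, dv = sin(3*w) dw, so v = -cos(3*w)/3.
Apply parts 4 times (tabular method): alternate signs, differentiate u down to 0, integrate dv up.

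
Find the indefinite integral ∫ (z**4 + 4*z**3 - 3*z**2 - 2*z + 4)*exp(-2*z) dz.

(-z**4 - 6*z**3 - 6*z**2 - 4*z - 6)*exp(-2*z)/2 + C

Use integration by parts with u = z**4 + 4*z**3 - 3*z**2 - 2*z + 4, dv = exp(-2*z) dz, so v = -exp(-2*z)/2.
Apply parts 4 times (tabular method): alternate signs, differentiate u down to 0, integrate dv up.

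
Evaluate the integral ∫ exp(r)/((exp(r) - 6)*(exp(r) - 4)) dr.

log(exp(r) - 6)/2 - log(exp(r) - 4)/2 + C

Let u = e^r, du = e^r dr.
The integral becomes ∫ du/((u-4)(u-6)); decompose into partial fractions.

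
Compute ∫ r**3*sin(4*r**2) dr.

Let u = r², du = 2r dr; rewrite as (1/2)∫ u^1·sin(4u) du.
Now integrate by parts 1 time.

-r**2*cos(4*r**2)/8 + sin(4*r**2)/32 + C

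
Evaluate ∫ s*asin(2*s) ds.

s**2*asin(2*s)/2 + s*sqrt(-4*s**2 + 1)/8 - asin(2*s)/16 + C

Use integration by parts with u = arcsin(2*s), dv = s ds.
Then du = 2/sqrt(-4*s**2 + 1) ds.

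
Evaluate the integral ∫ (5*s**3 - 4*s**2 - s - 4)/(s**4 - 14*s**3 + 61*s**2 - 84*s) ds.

log(s)/21 + 377*log(s - 7)/21 - 62*log(s - 4)/3 + 23*log(s - 3)/3 + C

Factor the denominator: s*(s - 7)*(s - 4)*(s - 3).
Partial-fraction decomposition: 23/(3*(s - 3)) - 62/(3*(s - 4)) + 377/(21*(s - 7)) + 1/(21*s).
Integrate each term: A/(s−a) contributes A·log|s−a|.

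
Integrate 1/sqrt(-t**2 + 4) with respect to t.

Substitute t = 2·sin(θ), so dt = 2·cos(θ) dθ and the radical becomes sqrt(-t**2 + 4) = 2·cos(θ) by the Pythagorean identity.
Integrate the resulting trig expression in θ, then back-substitute θ = asin(t/2), sin(θ) = t/2, cos(θ) = sqrt(-t**2 + 4)/2 (absorbing any constant into C).

asin(t/2) + C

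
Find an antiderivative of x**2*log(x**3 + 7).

Let u = x**3 + 7, so du = (3*x**2) dx.
The integral becomes (1/3)·∫ log(u) du; integrate by parts with u′=log(u), dv′=du.

x**3*log(x**3 + 7)/3 - x**3/3 + 7*log(x**3 + 7)/3 + C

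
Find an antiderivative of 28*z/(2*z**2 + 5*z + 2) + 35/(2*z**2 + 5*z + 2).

7*log(2*z**2 + 5*z + 2) + C

Let u = 2*z**2 + 5*z + 2, so du = (4*z + 5) dz.
Rewriting, the integral becomes 7·∫ 1/u du = 7·log(u).
Substituting back, u = 2*z**2 + 5*z + 2.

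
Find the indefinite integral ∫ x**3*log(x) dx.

Use integration by parts with u = log(x), dv = x**3 dx.
Then du = 1/x dx and v = x**4/4.

x**4*log(x)/4 - x**4/16 + C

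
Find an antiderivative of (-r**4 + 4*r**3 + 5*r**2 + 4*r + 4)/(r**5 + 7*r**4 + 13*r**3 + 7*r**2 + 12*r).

log(r)/3 + 76*log(r + 3)/15 - 111*log(r + 4)/17 + 11*log(r**2 + 1)/170 + 7*atan(r)/85 + C

Factor the denominator: r*(r + 3)*(r + 4)*(r**2 + 1).
Partial-fraction decomposition: (11*r + 7)/(85*(r**2 + 1)) - 111/(17*(r + 4)) + 76/(15*(r + 3)) + 1/(3*r).
Integrate each term; A/(r−a) gives A·log|r−a|; the (Br+D)/(r²+p²) term gives a log and an atan.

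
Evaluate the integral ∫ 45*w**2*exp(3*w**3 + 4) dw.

Let u = 3*w**3 + 4, so du = (9*w**2) dw.
Rewriting, the integral becomes 5·∫ e^u du = 5·e^u.
Substituting back, u = 3*w**3 + 4.

5*exp(3*w**3 + 4) + C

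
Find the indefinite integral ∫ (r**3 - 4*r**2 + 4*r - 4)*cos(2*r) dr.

Use integration by parts with u = r**3 - 4*r**2 + 4*r - 4, dv = cos(2*r) dr, so v = sin(2*r)/2.
Apply parts 3 times (tabular method): alternate signs, differentiate u down to 0, integrate dv up.

r**3*sin(2*r)/2 - 2*r**2*sin(2*r) + 3*r**2*cos(2*r)/4 + 5*r*sin(2*r)/4 - 2*r*cos(2*r) - sin(2*r) + 5*cos(2*r)/8 + C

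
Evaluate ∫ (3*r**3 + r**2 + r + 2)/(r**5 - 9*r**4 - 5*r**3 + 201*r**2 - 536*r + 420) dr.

Factor the denominator: (r - 7)*(r - 3)*(r - 2)**2*(r + 5).
Partial-fraction decomposition: -353/(4704*(r + 5)) + 2619/(1225*(r - 2)) + 32/(35*(r - 2)**2) - 95/(32*(r - 3)) + 1087/(1200*(r - 7)).
Integrate each term; A/(r−a) gives A·log|r−a|; A/(r−a)² gives −A/(r−a).

1087*log(r - 7)/1200 - 95*log(r - 3)/32 + 2619*log(r - 2)/1225 - 353*log(r + 5)/4704 - 32/(35*r - 70) + C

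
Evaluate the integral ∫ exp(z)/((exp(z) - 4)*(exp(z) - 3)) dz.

log(exp(z) - 4) - log(exp(z) - 3) + C

Let u = e^z, du = e^z dz.
The integral becomes ∫ du/((u-3)(u-4)); decompose into partial fractions.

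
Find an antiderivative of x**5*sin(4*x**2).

-x**4*cos(4*x**2)/8 + x**2*sin(4*x**2)/16 + cos(4*x**2)/64 + C

Let u = x², du = 2x dx; rewrite as (1/2)∫ u^2·sin(4u) du.
Now integrate by parts 2 times.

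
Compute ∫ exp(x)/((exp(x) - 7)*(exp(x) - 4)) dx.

log(exp(x) - 7)/3 - log(exp(x) - 4)/3 + C

Let u = e^x, du = e^x dx.
The integral becomes ∫ du/((u-4)(u-7)); decompose into partial fractions.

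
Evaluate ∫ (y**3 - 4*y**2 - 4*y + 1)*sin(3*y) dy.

Use integration by parts with u = y**3 - 4*y**2 - 4*y + 1, dv = sin(3*y) dy, so v = -cos(3*y)/3.
Apply parts 3 times (tabular method): alternate signs, differentiate u down to 0, integrate dv up.

-y**3*cos(3*y)/3 + y**2*sin(3*y)/3 + 4*y**2*cos(3*y)/3 - 8*y*sin(3*y)/9 + 14*y*cos(3*y)/9 - 14*sin(3*y)/27 - 17*cos(3*y)/27 + C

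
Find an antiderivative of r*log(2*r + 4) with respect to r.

r**2*log(2*r + 4)/2 - r**2/4 + r - 2*log(r + 2) + C

Use integration by parts with u = log(2*r + 4), dv = r dr.
Then du = 2/(2*r + 4) dr and v = r**2/2.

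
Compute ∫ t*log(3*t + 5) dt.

t**2*log(3*t + 5)/2 - t**2/4 + 5*t/6 - 25*log(3*t + 5)/18 + C

Use integration by parts with u = log(3*t + 5), dv = t dt.
Then du = 3/(3*t + 5) dt and v = t**2/2.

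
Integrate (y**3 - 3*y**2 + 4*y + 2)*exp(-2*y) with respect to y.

(-4*y**3 + 6*y**2 - 10*y - 13)*exp(-2*y)/8 + C

Use integration by parts with u = y**3 - 3*y**2 + 4*y + 2, dv = exp(-2*y) dy, so v = -exp(-2*y)/2.
Apply parts 3 times (tabular method): alternate signs, differentiate u down to 0, integrate dv up.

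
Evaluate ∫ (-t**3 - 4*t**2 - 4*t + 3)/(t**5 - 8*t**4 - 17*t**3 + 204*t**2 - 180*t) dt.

Factor the denominator: t*(t - 6)**2*(t - 1)*(t + 5).
Partial-fraction decomposition: 8/(605*(t + 5)) - 1/(25*(t - 1)) + 1577/(36300*(t - 6)) - 127/(110*(t - 6)**2) - 1/(60*t).
Integrate each term; A/(t−a) gives A·log|t−a|; A/(t−a)² gives −A/(t−a).

-log(t)/60 + 1577*log(t - 6)/36300 - log(t - 1)/25 + 8*log(t + 5)/605 + 127/(110*t - 660) + C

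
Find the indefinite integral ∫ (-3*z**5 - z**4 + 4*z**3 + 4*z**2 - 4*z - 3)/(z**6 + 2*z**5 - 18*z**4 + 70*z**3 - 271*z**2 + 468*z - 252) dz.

-4118*log(z - 2)/4563 - 3*log(z - 1)/80 - 15623*log(z + 7)/12528 - 9961*log(z**2 + 9)/24505 - 20353*atan(z/3)/49010 + 25/(39*z - 78) + C

Factor the denominator: (z - 2)**2*(z - 1)*(z + 7)*(z**2 + 9).
Partial-fraction decomposition: -(39844*z + 61059)/(49010*(z**2 + 9)) - 15623/(12528*(z + 7)) - 3/(80*(z - 1)) - 4118/(4563*(z - 2)) - 25/(39*(z - 2)**2).
Integrate each term; A/(z−a) gives A·log|z−a|; the (Bz+D)/(z²+p²) term gives a log and an atan.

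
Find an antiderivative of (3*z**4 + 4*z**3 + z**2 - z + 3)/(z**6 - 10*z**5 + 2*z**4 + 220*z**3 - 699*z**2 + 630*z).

log(z)/210 + 431*log(z - 7)/336 - log(z - 3)/48 - 17*log(z - 2)/14 - 11*log(z + 5)/210 + 15/(4*z - 12) + C

Factor the denominator: z*(z - 7)*(z - 3)**2*(z - 2)*(z + 5).
Partial-fraction decomposition: -11/(210*(z + 5)) - 17/(14*(z - 2)) - 1/(48*(z - 3)) - 15/(4*(z - 3)**2) + 431/(336*(z - 7)) + 1/(210*z).
Integrate each term; A/(z−a) gives A·log|z−a|; A/(z−a)² gives −A/(z−a).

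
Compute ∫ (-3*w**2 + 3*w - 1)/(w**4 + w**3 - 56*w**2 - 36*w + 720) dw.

Factor the denominator: (w - 6)*(w - 4)*(w + 5)*(w + 6).
Partial-fraction decomposition: 127/(120*(w + 6)) - 91/(99*(w + 5)) + 37/(180*(w - 4)) - 91/(264*(w - 6)).
Integrate each term: A/(w−a) contributes A·log|w−a|.

-91*log(w - 6)/264 + 37*log(w - 4)/180 - 91*log(w + 5)/99 + 127*log(w + 6)/120 + C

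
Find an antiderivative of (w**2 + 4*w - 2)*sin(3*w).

-w**2*cos(3*w)/3 + 2*w*sin(3*w)/9 - 4*w*cos(3*w)/3 + 4*sin(3*w)/9 + 20*cos(3*w)/27 + C

Use integration by parts with u = w**2 + 4*w - 2, dv = sin(3*w) dw, so v = -cos(3*w)/3.
Apply parts 2 times (tabular method): alternate signs, differentiate u down to 0, integrate dv up.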